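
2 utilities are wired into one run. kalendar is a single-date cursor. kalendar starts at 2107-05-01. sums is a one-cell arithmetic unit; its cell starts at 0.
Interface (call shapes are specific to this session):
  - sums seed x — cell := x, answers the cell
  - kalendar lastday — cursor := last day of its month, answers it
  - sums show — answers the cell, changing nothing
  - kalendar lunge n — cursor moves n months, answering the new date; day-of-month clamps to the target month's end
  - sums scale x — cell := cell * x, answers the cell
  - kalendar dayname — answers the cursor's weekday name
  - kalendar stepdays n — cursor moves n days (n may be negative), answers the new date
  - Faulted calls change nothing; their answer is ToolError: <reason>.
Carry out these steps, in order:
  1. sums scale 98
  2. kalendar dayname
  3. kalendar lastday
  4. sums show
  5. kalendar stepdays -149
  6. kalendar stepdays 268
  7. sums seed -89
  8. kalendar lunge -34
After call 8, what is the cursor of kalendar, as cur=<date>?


Answer: cur=2104-11-27

Derivation:
// 1. sums scale(x='98') ~> 0
// 2. kalendar dayname() ~> Sunday
// 3. kalendar lastday() ~> 2107-05-31
// 4. sums show() ~> 0
// 5. kalendar stepdays(n='-149') ~> 2107-01-02
// 6. kalendar stepdays(n='268') ~> 2107-09-27
// 7. sums seed(x='-89') ~> -89
// 8. kalendar lunge(n='-34') ~> 2104-11-27


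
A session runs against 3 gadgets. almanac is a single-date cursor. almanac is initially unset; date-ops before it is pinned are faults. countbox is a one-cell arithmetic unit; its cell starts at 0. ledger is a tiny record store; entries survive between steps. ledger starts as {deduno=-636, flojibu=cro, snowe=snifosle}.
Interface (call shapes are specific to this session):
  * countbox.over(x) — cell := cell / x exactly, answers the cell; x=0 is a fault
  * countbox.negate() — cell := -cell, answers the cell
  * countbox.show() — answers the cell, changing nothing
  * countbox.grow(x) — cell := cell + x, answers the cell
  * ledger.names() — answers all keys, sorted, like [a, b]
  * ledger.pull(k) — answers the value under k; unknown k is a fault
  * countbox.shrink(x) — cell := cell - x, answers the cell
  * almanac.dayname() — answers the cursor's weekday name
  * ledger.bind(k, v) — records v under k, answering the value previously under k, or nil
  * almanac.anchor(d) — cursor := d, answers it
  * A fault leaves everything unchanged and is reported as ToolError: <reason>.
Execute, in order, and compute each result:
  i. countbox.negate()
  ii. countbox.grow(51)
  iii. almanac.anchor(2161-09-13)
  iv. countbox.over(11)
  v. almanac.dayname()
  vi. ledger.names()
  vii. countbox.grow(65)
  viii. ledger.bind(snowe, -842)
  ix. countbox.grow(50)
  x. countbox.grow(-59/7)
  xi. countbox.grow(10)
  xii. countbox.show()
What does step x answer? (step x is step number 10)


% 1. countbox.negate() ~> 0
% 2. countbox.grow(x=51) ~> 51
% 3. almanac.anchor(d=2161-09-13) ~> 2161-09-13
% 4. countbox.over(x=11) ~> 51/11
% 5. almanac.dayname() ~> Sunday
% 6. ledger.names() ~> [deduno, flojibu, snowe]
% 7. countbox.grow(x=65) ~> 766/11
% 8. ledger.bind(k=snowe, v=-842) ~> snifosle
% 9. countbox.grow(x=50) ~> 1316/11
% 10. countbox.grow(x=-59/7) ~> 8563/77
% 11. countbox.grow(x=10) ~> 9333/77
% 12. countbox.show() ~> 9333/77

Answer: 8563/77


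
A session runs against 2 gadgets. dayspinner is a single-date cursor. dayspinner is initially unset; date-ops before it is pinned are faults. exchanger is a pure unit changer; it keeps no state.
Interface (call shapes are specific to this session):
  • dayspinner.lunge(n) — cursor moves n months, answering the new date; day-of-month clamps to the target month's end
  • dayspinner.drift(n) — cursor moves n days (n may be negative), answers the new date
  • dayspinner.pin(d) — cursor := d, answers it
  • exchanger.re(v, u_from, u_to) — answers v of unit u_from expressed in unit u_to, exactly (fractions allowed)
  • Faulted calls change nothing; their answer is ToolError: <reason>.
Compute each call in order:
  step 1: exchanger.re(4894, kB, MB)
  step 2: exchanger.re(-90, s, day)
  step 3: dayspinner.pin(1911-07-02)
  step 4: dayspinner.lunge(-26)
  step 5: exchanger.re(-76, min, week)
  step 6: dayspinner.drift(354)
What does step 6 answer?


Answer: 1910-04-21

Derivation:
I call re passing v: 4894, u_from: kB, u_to: MB, and observe 2447/500.
Now I run re passing v: -90, u_from: s, u_to: day, yielding -1/960.
I use pin passing d: 1911-07-02, yielding 1911-07-02.
I invoke lunge passing n: -26, → 1909-05-02.
Using re passing v: -76, u_from: min, u_to: week: -19/2520.
Using drift passing n: 354, — result: 1910-04-21.


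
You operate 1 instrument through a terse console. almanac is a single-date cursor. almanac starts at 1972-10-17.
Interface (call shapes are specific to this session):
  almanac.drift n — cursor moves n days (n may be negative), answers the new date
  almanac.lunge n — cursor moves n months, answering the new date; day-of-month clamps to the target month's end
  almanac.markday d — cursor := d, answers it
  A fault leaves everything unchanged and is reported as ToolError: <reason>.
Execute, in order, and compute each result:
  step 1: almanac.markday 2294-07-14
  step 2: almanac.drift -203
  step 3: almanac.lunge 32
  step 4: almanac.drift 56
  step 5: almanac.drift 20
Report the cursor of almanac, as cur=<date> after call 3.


Answer: cur=2296-08-23

Derivation:
Do: markday[d='2294-07-14']
See: 2294-07-14
Do: drift[n='-203']
See: 2293-12-23
Do: lunge[n='32']
See: 2296-08-23
Do: drift[n='56']
See: 2296-10-18
Do: drift[n='20']
See: 2296-11-07


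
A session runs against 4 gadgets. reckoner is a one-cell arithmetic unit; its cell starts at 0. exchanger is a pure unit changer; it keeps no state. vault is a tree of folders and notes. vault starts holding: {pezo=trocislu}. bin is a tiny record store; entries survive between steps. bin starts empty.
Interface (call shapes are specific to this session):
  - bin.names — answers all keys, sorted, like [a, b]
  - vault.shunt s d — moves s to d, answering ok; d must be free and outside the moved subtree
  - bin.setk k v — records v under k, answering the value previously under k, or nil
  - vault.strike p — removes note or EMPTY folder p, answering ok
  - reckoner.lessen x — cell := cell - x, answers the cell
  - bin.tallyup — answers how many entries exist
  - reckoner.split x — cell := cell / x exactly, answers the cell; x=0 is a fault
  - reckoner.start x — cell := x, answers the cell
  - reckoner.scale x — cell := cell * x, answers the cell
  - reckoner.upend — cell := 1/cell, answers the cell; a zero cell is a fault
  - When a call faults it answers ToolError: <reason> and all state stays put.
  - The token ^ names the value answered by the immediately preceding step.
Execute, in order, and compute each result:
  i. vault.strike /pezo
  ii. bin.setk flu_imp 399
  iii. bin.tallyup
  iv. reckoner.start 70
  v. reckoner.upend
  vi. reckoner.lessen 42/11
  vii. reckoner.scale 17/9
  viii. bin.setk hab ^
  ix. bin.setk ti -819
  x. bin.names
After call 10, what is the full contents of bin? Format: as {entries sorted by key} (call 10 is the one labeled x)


Calling strike passing p: /pezo, — result: ok.
Then setk passing k: flu_imp, v: 399, yielding nil.
Now I run tallyup, which returns 1.
Then start passing x: 70, — result: 70.
Invoking upend, — result: 1/70.
Then lessen passing x: 42/11, and get -2929/770.
Invoking scale passing x: 17/9: -49793/6930.
Now I run setk passing k: hab, v: ^, and get nil.
Using setk passing k: ti, v: -819, which returns nil.
I use names(), yielding [flu_imp, hab, ti].

Answer: {flu_imp=399, hab=-49793/6930, ti=-819}


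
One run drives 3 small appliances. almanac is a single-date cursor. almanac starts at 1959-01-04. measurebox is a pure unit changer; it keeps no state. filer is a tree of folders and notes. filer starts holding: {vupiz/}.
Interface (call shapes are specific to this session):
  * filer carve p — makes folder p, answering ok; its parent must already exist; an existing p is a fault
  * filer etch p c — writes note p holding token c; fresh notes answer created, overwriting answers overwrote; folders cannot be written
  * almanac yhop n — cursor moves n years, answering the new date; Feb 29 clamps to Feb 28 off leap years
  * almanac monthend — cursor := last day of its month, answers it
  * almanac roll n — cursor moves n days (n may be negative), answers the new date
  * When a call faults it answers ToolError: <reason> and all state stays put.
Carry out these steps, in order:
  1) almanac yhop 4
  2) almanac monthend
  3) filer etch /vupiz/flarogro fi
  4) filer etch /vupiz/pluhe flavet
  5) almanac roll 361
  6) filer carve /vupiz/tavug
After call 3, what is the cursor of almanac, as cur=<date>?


Answer: cur=1963-01-31

Derivation:
·→ almanac yhop(n: 4)
·← 1963-01-04
·→ almanac monthend()
·← 1963-01-31
·→ filer etch(p: /vupiz/flarogro, c: fi)
·← created
·→ filer etch(p: /vupiz/pluhe, c: flavet)
·← created
·→ almanac roll(n: 361)
·← 1964-01-27
·→ filer carve(p: /vupiz/tavug)
·← ok


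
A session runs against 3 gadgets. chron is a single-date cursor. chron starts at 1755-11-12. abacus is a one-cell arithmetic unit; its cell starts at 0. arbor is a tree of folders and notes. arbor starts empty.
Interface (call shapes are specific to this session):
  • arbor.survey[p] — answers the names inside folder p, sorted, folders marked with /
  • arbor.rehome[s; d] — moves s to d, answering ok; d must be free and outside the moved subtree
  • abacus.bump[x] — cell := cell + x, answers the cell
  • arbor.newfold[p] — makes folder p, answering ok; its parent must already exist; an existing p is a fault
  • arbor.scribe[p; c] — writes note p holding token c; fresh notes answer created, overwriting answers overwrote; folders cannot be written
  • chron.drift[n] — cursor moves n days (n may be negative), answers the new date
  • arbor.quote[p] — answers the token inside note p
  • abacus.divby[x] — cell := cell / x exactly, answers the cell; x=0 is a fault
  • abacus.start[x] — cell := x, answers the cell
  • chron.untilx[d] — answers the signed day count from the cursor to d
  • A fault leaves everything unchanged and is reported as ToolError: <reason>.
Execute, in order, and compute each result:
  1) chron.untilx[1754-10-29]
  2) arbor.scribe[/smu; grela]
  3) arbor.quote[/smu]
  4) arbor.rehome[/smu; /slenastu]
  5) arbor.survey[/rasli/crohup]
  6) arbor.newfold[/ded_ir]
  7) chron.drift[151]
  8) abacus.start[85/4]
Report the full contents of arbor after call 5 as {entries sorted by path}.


Answer: {slenastu=grela}

Derivation:
Now I run chron.untilx passing d='1754-10-29', yielding -379.
Then arbor.scribe passing p='/smu', c='grela', → created.
Now I run arbor.quote passing p='/smu', and see grela.
I run arbor.rehome passing s='/smu', d='/slenastu', giving ok.
I try arbor.survey passing p='/rasli/crohup', which returns ToolError: not found.
Then arbor.newfold passing p='/ded_ir', — result: ok.
I call chron.drift passing n='151', giving 1756-04-11.
I run abacus.start passing x='85/4', — result: 85/4.


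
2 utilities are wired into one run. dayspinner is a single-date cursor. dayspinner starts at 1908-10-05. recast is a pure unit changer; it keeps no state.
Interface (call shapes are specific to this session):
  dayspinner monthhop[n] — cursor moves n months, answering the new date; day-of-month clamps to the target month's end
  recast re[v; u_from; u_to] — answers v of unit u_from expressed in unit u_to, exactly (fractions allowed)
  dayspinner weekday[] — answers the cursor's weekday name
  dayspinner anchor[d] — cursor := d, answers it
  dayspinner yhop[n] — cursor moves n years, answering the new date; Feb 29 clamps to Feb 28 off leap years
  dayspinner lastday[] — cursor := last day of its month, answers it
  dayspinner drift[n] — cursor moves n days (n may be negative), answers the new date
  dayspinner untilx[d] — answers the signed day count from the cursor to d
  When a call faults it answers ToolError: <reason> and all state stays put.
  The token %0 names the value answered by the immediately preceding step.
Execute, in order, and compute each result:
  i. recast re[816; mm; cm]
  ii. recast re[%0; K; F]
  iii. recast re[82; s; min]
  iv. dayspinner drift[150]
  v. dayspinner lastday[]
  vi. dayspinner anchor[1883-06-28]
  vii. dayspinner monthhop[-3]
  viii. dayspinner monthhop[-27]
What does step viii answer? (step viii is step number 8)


Answer: 1880-12-28

Derivation:
→ recast re(v=816, u_from=mm, u_to=cm)
← 408/5
→ recast re(v=%0, u_from=K, u_to=F)
← -31279/100
→ recast re(v=82, u_from=s, u_to=min)
← 41/30
→ dayspinner drift(n=150)
← 1909-03-04
→ dayspinner lastday()
← 1909-03-31
→ dayspinner anchor(d=1883-06-28)
← 1883-06-28
→ dayspinner monthhop(n=-3)
← 1883-03-28
→ dayspinner monthhop(n=-27)
← 1880-12-28


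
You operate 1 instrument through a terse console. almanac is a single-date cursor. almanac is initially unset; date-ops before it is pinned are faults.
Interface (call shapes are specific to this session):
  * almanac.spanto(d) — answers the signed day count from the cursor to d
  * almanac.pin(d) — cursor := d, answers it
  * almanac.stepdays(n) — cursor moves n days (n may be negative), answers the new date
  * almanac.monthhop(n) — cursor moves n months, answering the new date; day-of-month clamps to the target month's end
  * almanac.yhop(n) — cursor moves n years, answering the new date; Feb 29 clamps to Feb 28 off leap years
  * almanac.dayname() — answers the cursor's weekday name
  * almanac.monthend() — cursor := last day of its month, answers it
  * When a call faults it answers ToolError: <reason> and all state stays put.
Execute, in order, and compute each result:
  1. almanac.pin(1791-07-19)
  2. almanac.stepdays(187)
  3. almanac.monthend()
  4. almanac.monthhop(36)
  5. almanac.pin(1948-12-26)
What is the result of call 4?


Next I call almanac.pin on d=1791-07-19, → 1791-07-19.
Invoking almanac.stepdays on n=187, — result: 1792-01-22.
Next I call almanac.monthend, and see 1792-01-31.
I call almanac.monthhop on n=36, — result: 1795-01-31.
Then almanac.pin on d=1948-12-26, — result: 1948-12-26.

Answer: 1795-01-31


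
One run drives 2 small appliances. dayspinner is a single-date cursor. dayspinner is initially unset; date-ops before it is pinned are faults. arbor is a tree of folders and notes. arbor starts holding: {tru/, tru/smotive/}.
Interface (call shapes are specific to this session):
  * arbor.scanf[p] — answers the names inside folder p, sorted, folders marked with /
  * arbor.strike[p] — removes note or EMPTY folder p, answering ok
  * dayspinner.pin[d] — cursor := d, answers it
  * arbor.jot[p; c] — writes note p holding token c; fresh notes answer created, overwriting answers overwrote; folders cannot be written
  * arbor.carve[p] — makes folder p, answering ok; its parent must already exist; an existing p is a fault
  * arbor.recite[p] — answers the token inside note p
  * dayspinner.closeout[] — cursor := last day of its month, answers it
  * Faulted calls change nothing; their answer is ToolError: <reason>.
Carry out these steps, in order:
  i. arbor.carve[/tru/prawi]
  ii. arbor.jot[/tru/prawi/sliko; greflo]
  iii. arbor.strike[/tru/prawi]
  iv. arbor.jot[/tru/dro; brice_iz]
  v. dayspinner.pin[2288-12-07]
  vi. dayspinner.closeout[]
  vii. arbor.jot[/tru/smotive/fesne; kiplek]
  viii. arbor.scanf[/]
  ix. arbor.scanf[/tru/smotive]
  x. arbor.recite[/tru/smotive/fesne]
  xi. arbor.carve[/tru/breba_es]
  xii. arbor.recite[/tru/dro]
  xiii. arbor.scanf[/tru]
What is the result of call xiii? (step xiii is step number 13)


Answer: [breba_es/, dro, prawi/, smotive/]

Derivation:
$ arbor.carve p=/tru/prawi
  ok
$ arbor.jot p=/tru/prawi/sliko c=greflo
  created
$ arbor.strike p=/tru/prawi
  ToolError: not empty
$ arbor.jot p=/tru/dro c=brice_iz
  created
$ dayspinner.pin d=2288-12-07
  2288-12-07
$ dayspinner.closeout
  2288-12-31
$ arbor.jot p=/tru/smotive/fesne c=kiplek
  created
$ arbor.scanf p=/
  [tru/]
$ arbor.scanf p=/tru/smotive
  [fesne]
$ arbor.recite p=/tru/smotive/fesne
  kiplek
$ arbor.carve p=/tru/breba_es
  ok
$ arbor.recite p=/tru/dro
  brice_iz
$ arbor.scanf p=/tru
  [breba_es/, dro, prawi/, smotive/]


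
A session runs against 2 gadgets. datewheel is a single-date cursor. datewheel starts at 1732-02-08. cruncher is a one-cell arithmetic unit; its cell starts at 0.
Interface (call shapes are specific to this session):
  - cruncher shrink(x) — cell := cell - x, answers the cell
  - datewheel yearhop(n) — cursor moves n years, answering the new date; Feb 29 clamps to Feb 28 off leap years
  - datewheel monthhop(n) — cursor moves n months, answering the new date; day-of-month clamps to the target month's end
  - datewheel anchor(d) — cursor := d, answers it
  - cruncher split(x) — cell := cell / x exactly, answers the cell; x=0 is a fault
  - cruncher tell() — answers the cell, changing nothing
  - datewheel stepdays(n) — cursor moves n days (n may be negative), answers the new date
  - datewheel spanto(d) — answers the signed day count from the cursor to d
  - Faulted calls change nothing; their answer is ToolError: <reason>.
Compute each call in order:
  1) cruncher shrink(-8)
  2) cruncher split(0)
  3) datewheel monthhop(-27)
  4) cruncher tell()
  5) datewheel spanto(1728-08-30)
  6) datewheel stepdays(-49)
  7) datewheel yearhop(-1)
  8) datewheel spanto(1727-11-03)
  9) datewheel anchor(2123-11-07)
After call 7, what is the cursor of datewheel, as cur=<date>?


Step: cruncher shrink[x=-8]
Result: 8
Step: cruncher split[x=0]
Result: ToolError: division by zero
Step: datewheel monthhop[n=-27]
Result: 1729-11-08
Step: cruncher tell[]
Result: 8
Step: datewheel spanto[d=1728-08-30]
Result: -435
Step: datewheel stepdays[n=-49]
Result: 1729-09-20
Step: datewheel yearhop[n=-1]
Result: 1728-09-20
Step: datewheel spanto[d=1727-11-03]
Result: -322
Step: datewheel anchor[d=2123-11-07]
Result: 2123-11-07

Answer: cur=1728-09-20


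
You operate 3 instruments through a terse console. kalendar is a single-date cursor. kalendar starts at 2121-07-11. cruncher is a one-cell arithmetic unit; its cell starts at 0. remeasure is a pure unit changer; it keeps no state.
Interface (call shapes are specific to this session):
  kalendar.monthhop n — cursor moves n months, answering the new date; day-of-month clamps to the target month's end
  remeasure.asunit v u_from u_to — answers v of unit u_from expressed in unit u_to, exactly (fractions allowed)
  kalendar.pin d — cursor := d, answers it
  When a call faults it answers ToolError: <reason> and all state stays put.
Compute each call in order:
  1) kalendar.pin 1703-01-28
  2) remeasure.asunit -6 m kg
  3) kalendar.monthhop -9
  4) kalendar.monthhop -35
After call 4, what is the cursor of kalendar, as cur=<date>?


Answer: cur=1699-05-28

Derivation:
-- 1. pin(d→1703-01-28) : 1703-01-28
-- 2. asunit(v→-6, u_from→m, u_to→kg) : ToolError: incompatible units
-- 3. monthhop(n→-9) : 1702-04-28
-- 4. monthhop(n→-35) : 1699-05-28


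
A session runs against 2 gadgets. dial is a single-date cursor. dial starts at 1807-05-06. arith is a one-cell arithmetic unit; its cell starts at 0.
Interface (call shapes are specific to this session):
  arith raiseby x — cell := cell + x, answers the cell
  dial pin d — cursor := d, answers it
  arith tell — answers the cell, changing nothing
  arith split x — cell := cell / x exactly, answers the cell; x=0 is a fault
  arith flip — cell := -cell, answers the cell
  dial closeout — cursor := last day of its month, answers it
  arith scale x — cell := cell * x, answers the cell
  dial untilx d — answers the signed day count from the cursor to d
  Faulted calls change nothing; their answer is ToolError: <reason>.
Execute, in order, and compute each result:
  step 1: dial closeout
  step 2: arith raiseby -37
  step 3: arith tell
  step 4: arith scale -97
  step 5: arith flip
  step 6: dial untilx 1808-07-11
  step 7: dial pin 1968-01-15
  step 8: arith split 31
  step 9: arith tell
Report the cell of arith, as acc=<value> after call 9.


~$ dial closeout
[out] 1807-05-31
~$ arith raiseby x=-37
[out] -37
~$ arith tell
[out] -37
~$ arith scale x=-97
[out] 3589
~$ arith flip
[out] -3589
~$ dial untilx d=1808-07-11
[out] 407
~$ dial pin d=1968-01-15
[out] 1968-01-15
~$ arith split x=31
[out] -3589/31
~$ arith tell
[out] -3589/31

Answer: acc=-3589/31


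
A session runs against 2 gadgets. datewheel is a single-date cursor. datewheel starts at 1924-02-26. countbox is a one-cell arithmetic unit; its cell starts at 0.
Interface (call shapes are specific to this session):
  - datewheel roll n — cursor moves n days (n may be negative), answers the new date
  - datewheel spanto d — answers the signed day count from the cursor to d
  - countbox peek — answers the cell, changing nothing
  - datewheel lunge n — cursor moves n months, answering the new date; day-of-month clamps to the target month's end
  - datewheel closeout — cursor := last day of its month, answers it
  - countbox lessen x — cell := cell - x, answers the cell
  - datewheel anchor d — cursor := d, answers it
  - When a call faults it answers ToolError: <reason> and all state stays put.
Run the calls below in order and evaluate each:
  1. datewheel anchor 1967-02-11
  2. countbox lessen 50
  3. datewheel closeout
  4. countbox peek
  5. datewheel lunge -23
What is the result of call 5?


Using datewheel anchor(1967-02-11), → 1967-02-11.
Invoking countbox lessen(50), and get -50.
I try datewheel closeout(), yielding 1967-02-28.
I use countbox peek(), and see -50.
Next I call datewheel lunge(-23), → 1965-03-28.

Answer: 1965-03-28


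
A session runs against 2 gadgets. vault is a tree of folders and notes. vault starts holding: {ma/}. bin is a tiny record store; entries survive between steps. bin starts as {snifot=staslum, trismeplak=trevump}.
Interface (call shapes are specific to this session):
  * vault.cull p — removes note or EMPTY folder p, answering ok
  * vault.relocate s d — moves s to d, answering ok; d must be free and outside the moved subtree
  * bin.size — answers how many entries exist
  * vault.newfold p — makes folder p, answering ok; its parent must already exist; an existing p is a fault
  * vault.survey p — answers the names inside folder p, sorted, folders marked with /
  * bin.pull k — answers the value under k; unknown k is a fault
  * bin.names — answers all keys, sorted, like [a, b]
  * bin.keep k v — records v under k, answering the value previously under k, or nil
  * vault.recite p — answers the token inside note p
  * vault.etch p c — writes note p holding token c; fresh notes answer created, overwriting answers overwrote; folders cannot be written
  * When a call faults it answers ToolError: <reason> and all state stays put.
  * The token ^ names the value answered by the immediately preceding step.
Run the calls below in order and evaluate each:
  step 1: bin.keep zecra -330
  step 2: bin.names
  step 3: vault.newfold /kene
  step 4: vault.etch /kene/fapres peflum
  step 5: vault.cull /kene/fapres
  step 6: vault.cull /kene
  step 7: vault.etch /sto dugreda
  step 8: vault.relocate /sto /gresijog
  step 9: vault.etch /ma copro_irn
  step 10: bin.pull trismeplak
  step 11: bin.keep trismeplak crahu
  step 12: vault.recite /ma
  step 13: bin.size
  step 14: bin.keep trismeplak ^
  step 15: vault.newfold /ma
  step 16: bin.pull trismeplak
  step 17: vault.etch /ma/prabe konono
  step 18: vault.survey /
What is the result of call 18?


CALL bin.keep[k→zecra; v→-330]
RET  nil
CALL bin.names[]
RET  [snifot, trismeplak, zecra]
CALL vault.newfold[p→/kene]
RET  ok
CALL vault.etch[p→/kene/fapres; c→peflum]
RET  created
CALL vault.cull[p→/kene/fapres]
RET  ok
CALL vault.cull[p→/kene]
RET  ok
CALL vault.etch[p→/sto; c→dugreda]
RET  created
CALL vault.relocate[s→/sto; d→/gresijog]
RET  ok
CALL vault.etch[p→/ma; c→copro_irn]
RET  ToolError: is a directory
CALL bin.pull[k→trismeplak]
RET  trevump
CALL bin.keep[k→trismeplak; v→crahu]
RET  trevump
CALL vault.recite[p→/ma]
RET  ToolError: is a directory
CALL bin.size[]
RET  3
CALL bin.keep[k→trismeplak; v→^]
RET  crahu
CALL vault.newfold[p→/ma]
RET  ToolError: exists
CALL bin.pull[k→trismeplak]
RET  3
CALL vault.etch[p→/ma/prabe; c→konono]
RET  created
CALL vault.survey[p→/]
RET  [gresijog, ma/]

Answer: [gresijog, ma/]


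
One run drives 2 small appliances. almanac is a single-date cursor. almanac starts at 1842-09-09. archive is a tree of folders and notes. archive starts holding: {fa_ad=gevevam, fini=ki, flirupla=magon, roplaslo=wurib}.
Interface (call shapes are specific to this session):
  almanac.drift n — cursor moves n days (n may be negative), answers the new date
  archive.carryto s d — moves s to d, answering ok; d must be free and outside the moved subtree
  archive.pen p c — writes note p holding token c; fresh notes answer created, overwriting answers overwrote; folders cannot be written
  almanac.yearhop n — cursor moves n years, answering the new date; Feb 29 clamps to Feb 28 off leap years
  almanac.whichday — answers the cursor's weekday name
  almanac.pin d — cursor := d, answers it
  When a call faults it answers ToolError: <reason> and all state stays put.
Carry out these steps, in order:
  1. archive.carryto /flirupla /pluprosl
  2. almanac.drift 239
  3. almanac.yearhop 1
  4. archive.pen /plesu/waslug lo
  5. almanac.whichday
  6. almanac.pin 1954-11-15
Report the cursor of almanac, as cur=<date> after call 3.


Answer: cur=1844-05-06

Derivation:
Then carryto passing s=/flirupla, d=/pluprosl, and see ok.
I invoke drift passing n=239, yielding 1843-05-06.
Invoking yearhop passing n=1, and see 1844-05-06.
I run pen passing p=/plesu/waslug, c=lo, — result: ToolError: no parent.
Using whichday: Monday.
I run pin passing d=1954-11-15, → 1954-11-15.


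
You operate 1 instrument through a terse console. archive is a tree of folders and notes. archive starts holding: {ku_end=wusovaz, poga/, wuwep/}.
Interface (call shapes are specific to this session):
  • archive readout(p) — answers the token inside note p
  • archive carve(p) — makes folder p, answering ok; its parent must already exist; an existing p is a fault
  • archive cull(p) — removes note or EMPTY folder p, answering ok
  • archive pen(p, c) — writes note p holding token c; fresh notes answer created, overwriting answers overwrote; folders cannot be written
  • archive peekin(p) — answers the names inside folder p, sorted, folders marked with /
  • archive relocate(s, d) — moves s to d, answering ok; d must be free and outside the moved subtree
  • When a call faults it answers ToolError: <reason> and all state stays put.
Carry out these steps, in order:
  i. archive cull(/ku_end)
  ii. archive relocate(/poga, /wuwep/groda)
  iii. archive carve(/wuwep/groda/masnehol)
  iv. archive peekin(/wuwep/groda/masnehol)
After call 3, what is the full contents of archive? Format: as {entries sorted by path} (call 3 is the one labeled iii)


Using archive cull passing /ku_end, and get ok.
I call archive relocate passing /poga, /wuwep/groda, → ok.
I call archive carve passing /wuwep/groda/masnehol, giving ok.
I call archive peekin passing /wuwep/groda/masnehol, and see [].

Answer: {wuwep/, wuwep/groda/, wuwep/groda/masnehol/}


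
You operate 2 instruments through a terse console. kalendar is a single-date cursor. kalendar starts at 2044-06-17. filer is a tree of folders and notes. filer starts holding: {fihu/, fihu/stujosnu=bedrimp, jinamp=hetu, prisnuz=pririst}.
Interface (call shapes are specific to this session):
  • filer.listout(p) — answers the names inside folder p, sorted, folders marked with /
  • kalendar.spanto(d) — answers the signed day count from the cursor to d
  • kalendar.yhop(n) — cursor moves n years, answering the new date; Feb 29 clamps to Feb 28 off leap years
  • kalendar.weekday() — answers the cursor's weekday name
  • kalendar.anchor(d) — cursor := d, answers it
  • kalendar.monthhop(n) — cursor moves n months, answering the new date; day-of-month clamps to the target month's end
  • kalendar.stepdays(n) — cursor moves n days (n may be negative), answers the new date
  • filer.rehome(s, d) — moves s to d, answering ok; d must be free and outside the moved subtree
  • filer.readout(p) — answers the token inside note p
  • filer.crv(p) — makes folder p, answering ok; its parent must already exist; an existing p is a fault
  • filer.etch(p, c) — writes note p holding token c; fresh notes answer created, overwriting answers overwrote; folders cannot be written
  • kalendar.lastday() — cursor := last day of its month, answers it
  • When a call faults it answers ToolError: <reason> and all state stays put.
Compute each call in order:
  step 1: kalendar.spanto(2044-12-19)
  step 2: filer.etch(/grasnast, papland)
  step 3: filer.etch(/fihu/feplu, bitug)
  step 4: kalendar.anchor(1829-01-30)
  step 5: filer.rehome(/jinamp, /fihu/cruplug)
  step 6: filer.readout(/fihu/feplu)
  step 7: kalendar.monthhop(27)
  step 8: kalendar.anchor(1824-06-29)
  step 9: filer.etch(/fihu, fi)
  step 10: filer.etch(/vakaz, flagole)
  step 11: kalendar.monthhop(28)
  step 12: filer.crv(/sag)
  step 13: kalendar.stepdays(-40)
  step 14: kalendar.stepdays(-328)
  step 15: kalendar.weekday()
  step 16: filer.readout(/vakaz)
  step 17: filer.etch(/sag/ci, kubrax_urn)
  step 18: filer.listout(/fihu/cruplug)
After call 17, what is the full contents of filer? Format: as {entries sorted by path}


Calling kalendar.spanto with d→2044-12-19, yielding 185.
Calling filer.etch with p→/grasnast, c→papland, — result: created.
I call filer.etch with p→/fihu/feplu, c→bitug, and observe created.
I call kalendar.anchor with d→1829-01-30, giving 1829-01-30.
Now I run filer.rehome with s→/jinamp, d→/fihu/cruplug: ok.
I run filer.readout with p→/fihu/feplu, — result: bitug.
I call kalendar.monthhop with n→27, and see 1831-04-30.
I run kalendar.anchor with d→1824-06-29, and see 1824-06-29.
Next I call filer.etch with p→/fihu, c→fi, yielding ToolError: is a directory.
I call filer.etch with p→/vakaz, c→flagole, — result: created.
I try kalendar.monthhop with n→28, — result: 1826-10-29.
I try filer.crv with p→/sag, → ok.
Then kalendar.stepdays with n→-40, and get 1826-09-19.
I use kalendar.stepdays with n→-328: 1825-10-26.
Then kalendar.weekday, and observe Wednesday.
Invoking filer.readout with p→/vakaz, — result: flagole.
I try filer.etch with p→/sag/ci, c→kubrax_urn, yielding created.
Now I run filer.listout with p→/fihu/cruplug, → ToolError: not a directory.

Answer: {fihu/, fihu/cruplug=hetu, fihu/feplu=bitug, fihu/stujosnu=bedrimp, grasnast=papland, prisnuz=pririst, sag/, sag/ci=kubrax_urn, vakaz=flagole}


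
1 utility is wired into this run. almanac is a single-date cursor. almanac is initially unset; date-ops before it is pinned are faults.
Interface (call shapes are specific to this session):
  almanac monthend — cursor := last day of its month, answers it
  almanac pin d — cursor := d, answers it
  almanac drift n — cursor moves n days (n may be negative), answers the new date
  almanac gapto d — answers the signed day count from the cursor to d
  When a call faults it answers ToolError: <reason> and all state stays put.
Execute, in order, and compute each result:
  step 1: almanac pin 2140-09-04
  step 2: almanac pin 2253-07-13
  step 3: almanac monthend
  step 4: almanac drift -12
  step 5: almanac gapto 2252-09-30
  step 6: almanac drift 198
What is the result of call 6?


> almanac pin d='2140-09-04'
= 2140-09-04
> almanac pin d='2253-07-13'
= 2253-07-13
> almanac monthend
= 2253-07-31
> almanac drift n='-12'
= 2253-07-19
> almanac gapto d='2252-09-30'
= -292
> almanac drift n='198'
= 2254-02-02

Answer: 2254-02-02


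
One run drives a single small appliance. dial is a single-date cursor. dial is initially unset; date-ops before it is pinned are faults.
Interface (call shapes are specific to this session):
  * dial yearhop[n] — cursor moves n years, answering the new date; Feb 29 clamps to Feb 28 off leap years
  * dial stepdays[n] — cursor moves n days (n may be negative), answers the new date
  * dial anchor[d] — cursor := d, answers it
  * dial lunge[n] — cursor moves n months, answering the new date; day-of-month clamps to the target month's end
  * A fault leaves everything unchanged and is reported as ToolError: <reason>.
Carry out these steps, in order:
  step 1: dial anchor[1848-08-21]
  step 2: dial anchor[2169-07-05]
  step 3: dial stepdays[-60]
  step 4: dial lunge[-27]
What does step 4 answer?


Answer: 2167-02-06

Derivation:
% dial anchor(d=1848-08-21) -> 1848-08-21
% dial anchor(d=2169-07-05) -> 2169-07-05
% dial stepdays(n=-60) -> 2169-05-06
% dial lunge(n=-27) -> 2167-02-06


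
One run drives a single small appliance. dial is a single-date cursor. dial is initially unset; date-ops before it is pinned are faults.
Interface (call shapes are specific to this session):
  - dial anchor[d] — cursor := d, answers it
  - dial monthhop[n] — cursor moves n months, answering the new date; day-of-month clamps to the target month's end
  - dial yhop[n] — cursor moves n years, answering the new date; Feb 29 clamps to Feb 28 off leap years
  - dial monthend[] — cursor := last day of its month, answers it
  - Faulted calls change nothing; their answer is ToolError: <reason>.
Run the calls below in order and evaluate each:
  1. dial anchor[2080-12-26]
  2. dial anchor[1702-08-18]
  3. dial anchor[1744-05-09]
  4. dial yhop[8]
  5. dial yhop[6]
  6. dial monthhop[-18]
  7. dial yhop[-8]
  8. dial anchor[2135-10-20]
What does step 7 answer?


I call dial anchor on 2080-12-26, giving 2080-12-26.
Calling dial anchor on 1702-08-18, and see 1702-08-18.
Using dial anchor on 1744-05-09, and see 1744-05-09.
Invoking dial yhop on 8, and see 1752-05-09.
Next I call dial yhop on 6, → 1758-05-09.
I call dial monthhop on -18, → 1756-11-09.
I try dial yhop on -8, → 1748-11-09.
I try dial anchor on 2135-10-20, and see 2135-10-20.

Answer: 1748-11-09


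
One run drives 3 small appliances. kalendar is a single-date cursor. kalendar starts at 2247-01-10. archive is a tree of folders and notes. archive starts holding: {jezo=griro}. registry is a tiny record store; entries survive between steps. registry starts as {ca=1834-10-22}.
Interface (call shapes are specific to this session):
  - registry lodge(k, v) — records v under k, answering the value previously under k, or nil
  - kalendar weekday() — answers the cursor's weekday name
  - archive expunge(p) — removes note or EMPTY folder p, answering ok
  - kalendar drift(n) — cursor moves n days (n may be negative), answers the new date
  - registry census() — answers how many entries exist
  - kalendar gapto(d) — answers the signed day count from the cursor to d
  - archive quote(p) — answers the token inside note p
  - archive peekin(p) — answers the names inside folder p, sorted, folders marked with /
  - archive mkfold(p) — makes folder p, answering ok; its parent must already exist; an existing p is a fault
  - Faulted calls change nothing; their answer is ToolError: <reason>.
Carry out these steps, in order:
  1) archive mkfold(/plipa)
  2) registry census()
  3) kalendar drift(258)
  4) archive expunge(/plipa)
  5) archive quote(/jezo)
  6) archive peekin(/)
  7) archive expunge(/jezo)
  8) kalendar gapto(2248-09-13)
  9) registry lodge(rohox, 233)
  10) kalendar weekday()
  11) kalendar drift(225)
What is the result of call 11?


Answer: 2248-05-07

Derivation:
$ archive mkfold p: /plipa
:: ok
$ registry census
:: 1
$ kalendar drift n: 258
:: 2247-09-25
$ archive expunge p: /plipa
:: ok
$ archive quote p: /jezo
:: griro
$ archive peekin p: /
:: [jezo]
$ archive expunge p: /jezo
:: ok
$ kalendar gapto d: 2248-09-13
:: 354
$ registry lodge k: rohox v: 233
:: nil
$ kalendar weekday
:: Saturday
$ kalendar drift n: 225
:: 2248-05-07


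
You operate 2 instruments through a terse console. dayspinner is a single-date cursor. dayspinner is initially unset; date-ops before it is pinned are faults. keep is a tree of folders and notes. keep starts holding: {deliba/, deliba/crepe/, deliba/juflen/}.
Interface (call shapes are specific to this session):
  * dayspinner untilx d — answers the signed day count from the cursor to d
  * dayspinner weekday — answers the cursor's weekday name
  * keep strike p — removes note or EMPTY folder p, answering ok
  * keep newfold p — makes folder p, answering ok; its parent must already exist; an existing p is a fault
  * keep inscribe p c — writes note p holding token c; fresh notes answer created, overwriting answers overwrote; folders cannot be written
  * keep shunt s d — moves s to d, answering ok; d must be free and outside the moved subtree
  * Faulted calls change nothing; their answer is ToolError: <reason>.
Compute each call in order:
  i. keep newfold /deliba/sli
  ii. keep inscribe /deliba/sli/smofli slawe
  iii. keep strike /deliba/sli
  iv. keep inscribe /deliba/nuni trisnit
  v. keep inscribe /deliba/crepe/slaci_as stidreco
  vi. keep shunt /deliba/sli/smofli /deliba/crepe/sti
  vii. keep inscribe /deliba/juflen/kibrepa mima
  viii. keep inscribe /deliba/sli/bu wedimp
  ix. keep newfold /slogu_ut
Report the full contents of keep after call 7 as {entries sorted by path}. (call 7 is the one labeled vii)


Using keep newfold using /deliba/sli, giving ok.
I call keep inscribe using /deliba/sli/smofli, slawe: created.
Then keep strike using /deliba/sli, giving ToolError: not empty.
Next I call keep inscribe using /deliba/nuni, trisnit, → created.
Now I run keep inscribe using /deliba/crepe/slaci_as, stidreco, and see created.
I invoke keep shunt using /deliba/sli/smofli, /deliba/crepe/sti, which returns ok.
Next I call keep inscribe using /deliba/juflen/kibrepa, mima: created.
I run keep inscribe using /deliba/sli/bu, wedimp, and observe created.
I use keep newfold using /slogu_ut, and see ok.

Answer: {deliba/, deliba/crepe/, deliba/crepe/slaci_as=stidreco, deliba/crepe/sti=slawe, deliba/juflen/, deliba/juflen/kibrepa=mima, deliba/nuni=trisnit, deliba/sli/}


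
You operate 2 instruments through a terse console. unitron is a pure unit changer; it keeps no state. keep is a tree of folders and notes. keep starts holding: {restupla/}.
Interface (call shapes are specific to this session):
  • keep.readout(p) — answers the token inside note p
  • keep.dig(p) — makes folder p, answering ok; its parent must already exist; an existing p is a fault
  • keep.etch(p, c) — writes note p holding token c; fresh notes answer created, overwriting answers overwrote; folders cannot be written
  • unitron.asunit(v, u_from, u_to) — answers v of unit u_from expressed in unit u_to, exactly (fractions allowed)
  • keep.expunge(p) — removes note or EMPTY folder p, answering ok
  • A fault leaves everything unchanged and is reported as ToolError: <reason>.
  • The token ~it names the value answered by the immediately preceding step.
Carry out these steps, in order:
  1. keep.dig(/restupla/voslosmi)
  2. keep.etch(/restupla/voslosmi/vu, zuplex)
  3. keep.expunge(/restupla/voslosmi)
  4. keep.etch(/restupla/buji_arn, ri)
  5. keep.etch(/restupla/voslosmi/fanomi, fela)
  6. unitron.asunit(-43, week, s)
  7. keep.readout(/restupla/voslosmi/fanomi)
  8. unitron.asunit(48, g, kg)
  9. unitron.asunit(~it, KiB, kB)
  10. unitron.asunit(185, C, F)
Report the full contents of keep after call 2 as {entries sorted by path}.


;; 1. keep.dig(p=/restupla/voslosmi) : ok
;; 2. keep.etch(p=/restupla/voslosmi/vu, c=zuplex) : created
;; 3. keep.expunge(p=/restupla/voslosmi) : ToolError: not empty
;; 4. keep.etch(p=/restupla/buji_arn, c=ri) : created
;; 5. keep.etch(p=/restupla/voslosmi/fanomi, c=fela) : created
;; 6. unitron.asunit(v=-43, u_from=week, u_to=s) : -26006400
;; 7. keep.readout(p=/restupla/voslosmi/fanomi) : fela
;; 8. unitron.asunit(v=48, u_from=g, u_to=kg) : 6/125
;; 9. unitron.asunit(v=~it, u_from=KiB, u_to=kB) : 768/15625
;; 10. unitron.asunit(v=185, u_from=C, u_to=F) : 365

Answer: {restupla/, restupla/voslosmi/, restupla/voslosmi/vu=zuplex}
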